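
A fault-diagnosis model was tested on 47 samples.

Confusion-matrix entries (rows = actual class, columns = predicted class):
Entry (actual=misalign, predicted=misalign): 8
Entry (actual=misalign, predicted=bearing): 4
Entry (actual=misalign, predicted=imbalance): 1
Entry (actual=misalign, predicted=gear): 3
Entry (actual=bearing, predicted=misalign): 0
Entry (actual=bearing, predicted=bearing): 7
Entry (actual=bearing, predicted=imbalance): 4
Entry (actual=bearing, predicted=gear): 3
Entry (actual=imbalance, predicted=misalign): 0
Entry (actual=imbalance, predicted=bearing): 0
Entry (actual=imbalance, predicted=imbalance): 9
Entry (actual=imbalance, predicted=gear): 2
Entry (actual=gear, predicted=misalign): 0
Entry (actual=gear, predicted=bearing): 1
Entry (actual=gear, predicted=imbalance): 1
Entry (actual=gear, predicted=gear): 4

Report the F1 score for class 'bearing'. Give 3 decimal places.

Take TP from the diagonal, FP from the rest of the 'bearing' prediction marginal, FN from the rest of the 'bearing' actual marginal.
F1 score = 2·TP/(2·TP+FP+FN).
bearing: TP=7, FP=4+0+1=5, FN=0+4+3=7 → 14/26 = 0.5385

0.538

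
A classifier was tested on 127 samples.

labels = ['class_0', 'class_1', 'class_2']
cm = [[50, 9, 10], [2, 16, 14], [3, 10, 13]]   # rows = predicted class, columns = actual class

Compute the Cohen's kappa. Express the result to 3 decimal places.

0.405

Observed agreement pₒ = trace/N = 79/127 = 0.6220
Expected agreement pₑ = Σ (rowᵢ·colᵢ)/N² = (55·69 + 35·32 + 37·26)/127² = 0.3644
κ = (pₒ − pₑ)/(1 − pₑ) = (0.6220 − 0.3644)/(1 − 0.3644) = 0.405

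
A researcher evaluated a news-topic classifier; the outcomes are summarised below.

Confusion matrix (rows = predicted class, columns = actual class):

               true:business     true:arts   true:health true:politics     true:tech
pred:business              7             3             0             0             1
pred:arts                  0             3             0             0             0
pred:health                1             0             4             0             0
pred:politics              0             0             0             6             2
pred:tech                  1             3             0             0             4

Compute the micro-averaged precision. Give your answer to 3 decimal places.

0.686

Micro-averaging pools counts across classes: ΣTP=24, ΣFP=11, ΣFN=11.
Micro-precision = TP/(TP+FP) on pooled counts = 0.686 (equals overall accuracy in single-label multiclass).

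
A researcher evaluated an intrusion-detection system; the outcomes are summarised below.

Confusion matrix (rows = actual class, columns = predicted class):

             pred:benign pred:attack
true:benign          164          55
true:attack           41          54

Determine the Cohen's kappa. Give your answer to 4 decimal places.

Observed agreement pₒ = trace/N = 218/314 = 0.69427
Expected agreement pₑ = Σ (rowᵢ·colᵢ)/N² = (219·205 + 95·109)/314² = 0.56037
κ = (pₒ − pₑ)/(1 − pₑ) = (0.69427 − 0.56037)/(1 − 0.56037) = 0.3046

0.3046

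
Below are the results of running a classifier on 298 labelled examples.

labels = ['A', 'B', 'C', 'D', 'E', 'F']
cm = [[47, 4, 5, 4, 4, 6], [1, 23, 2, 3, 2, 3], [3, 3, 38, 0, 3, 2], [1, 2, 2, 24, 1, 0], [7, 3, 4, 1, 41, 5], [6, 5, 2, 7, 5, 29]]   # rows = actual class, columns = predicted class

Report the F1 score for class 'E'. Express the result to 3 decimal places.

0.701

F1 score = 2·TP/(2·TP+FP+FN).
E: TP=41, FP=4+2+3+1+5=15, FN=7+3+4+1+5=20 → 82/117 = 0.7009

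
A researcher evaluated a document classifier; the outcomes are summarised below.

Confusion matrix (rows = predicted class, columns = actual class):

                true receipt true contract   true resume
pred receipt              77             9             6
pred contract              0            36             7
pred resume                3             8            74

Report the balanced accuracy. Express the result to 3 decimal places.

0.831

Balanced accuracy = mean of per-class recall.
  receipt: recall = 77/80 = 0.9625
  contract: recall = 36/53 = 0.6792
  resume: recall = 74/87 = 0.8506
Mean = (0.9625 + 0.6792 + 0.8506) / 3 = 0.831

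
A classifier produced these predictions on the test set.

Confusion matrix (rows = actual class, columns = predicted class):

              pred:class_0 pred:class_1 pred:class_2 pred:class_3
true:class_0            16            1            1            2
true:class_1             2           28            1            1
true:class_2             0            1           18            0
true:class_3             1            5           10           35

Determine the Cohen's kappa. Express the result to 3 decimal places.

0.720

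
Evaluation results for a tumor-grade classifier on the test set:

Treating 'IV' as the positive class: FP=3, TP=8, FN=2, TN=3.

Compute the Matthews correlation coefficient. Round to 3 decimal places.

0.313

MCC = (TP·TN − FP·FN) / √((TP+FP)(TP+FN)(TN+FP)(TN+FN))
Numerator = 8·3 − 3·2 = 18
Denominator = √(11·10·6·5) = √3300 = 57.4456
MCC = 18 / 57.4456 = 0.313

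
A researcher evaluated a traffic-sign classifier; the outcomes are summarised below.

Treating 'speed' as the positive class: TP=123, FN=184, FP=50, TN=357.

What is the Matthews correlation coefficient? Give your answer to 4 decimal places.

0.3210

MCC = (TP·TN − FP·FN) / √((TP+FP)(TP+FN)(TN+FP)(TN+FN))
Numerator = 123·357 − 50·184 = 34711
Denominator = √(173·307·407·541) = √11694351757 = 108140.4261
MCC = 34711 / 108140.4261 = 0.3210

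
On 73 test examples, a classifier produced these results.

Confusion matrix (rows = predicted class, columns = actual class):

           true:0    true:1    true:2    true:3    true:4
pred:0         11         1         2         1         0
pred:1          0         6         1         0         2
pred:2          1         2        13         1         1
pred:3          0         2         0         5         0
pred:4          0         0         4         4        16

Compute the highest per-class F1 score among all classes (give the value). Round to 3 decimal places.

0.815

Per-class F1 score (2·TP/(2·TP+FP+FN)):
  0: TP=11, FP=1+2+1+0=4, FN=0+1+0+0=1 → 22/27 = 0.8148
  1: TP=6, FP=0+1+0+2=3, FN=1+2+2+0=5 → 12/20 = 0.6000
  2: TP=13, FP=1+2+1+1=5, FN=2+1+0+4=7 → 26/38 = 0.6842
  3: TP=5, FP=0+2+0+0=2, FN=1+0+1+4=6 → 10/18 = 0.5556
  4: TP=16, FP=0+0+4+4=8, FN=0+2+1+0=3 → 32/43 = 0.7442
Highest is class '0' with F1 score = 0.815.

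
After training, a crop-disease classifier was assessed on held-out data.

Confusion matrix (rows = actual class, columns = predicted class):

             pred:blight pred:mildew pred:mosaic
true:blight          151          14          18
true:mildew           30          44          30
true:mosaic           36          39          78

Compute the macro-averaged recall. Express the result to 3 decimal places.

0.586

Per-class recall (TP/(TP+FN)):
  blight: TP=151, FN=14+18=32 → 151/183 = 0.8251
  mildew: TP=44, FN=30+30=60 → 44/104 = 0.4231
  mosaic: TP=78, FN=36+39=75 → 78/153 = 0.5098
Macro-recall = mean = (0.8251 + 0.4231 + 0.5098) / 3 = 0.586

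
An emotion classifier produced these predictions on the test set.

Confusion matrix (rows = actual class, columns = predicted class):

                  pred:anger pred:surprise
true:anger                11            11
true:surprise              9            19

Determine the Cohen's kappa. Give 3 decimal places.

0.180

Observed agreement pₒ = trace/N = 30/50 = 0.6000
Expected agreement pₑ = Σ (rowᵢ·colᵢ)/N² = (22·20 + 28·30)/50² = 0.5120
κ = (pₒ − pₑ)/(1 − pₑ) = (0.6000 − 0.5120)/(1 − 0.5120) = 0.180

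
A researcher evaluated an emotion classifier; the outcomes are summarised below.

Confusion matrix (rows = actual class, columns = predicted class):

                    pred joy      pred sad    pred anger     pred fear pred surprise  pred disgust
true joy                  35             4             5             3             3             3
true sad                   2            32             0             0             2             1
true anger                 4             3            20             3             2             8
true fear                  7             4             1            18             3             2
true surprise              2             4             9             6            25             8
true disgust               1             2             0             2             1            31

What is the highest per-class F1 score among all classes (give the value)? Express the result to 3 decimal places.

Per-class F1 score (2·TP/(2·TP+FP+FN)):
  joy: TP=35, FP=2+4+7+2+1=16, FN=4+5+3+3+3=18 → 70/104 = 0.6731
  sad: TP=32, FP=4+3+4+4+2=17, FN=2+0+0+2+1=5 → 64/86 = 0.7442
  anger: TP=20, FP=5+0+1+9+0=15, FN=4+3+3+2+8=20 → 40/75 = 0.5333
  fear: TP=18, FP=3+0+3+6+2=14, FN=7+4+1+3+2=17 → 36/67 = 0.5373
  surprise: TP=25, FP=3+2+2+3+1=11, FN=2+4+9+6+8=29 → 50/90 = 0.5556
  disgust: TP=31, FP=3+1+8+2+8=22, FN=1+2+0+2+1=6 → 62/90 = 0.6889
Highest is class 'sad' with F1 score = 0.744.

0.744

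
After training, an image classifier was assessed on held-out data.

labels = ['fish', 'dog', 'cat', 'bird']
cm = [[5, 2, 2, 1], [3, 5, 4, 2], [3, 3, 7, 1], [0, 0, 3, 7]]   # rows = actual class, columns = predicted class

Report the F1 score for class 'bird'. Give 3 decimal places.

Treat 'bird' as positive and all other classes as negative.
F1 score = 2·TP/(2·TP+FP+FN).
bird: TP=7, FP=1+2+1=4, FN=0+0+3=3 → 14/21 = 0.6667

0.667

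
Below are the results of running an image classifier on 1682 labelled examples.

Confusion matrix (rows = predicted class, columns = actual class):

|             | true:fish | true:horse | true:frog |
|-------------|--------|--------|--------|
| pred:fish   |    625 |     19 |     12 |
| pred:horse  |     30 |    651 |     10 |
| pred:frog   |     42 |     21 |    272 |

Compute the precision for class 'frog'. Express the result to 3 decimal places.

Take TP from the diagonal, FP from the rest of the 'frog' prediction marginal, FN from the rest of the 'frog' actual marginal.
precision = TP/(TP+FP).
frog: TP=272, FP=42+21=63 → 272/335 = 0.8119

0.812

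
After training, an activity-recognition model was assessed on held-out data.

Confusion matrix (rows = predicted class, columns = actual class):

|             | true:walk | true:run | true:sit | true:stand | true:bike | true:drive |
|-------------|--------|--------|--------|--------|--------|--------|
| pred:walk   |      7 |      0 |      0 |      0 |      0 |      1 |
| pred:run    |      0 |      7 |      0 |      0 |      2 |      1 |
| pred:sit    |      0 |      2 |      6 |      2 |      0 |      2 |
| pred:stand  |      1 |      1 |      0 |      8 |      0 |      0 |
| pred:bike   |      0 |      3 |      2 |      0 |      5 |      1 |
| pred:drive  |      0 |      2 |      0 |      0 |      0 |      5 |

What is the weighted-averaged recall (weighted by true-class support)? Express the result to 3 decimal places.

0.655

Per-class recall (TP/(TP+FN)):
  walk: TP=7, FN=0+0+1+0+0=1 → 7/8 = 0.8750
  run: TP=7, FN=0+2+1+3+2=8 → 7/15 = 0.4667
  sit: TP=6, FN=0+0+0+2+0=2 → 6/8 = 0.7500
  stand: TP=8, FN=0+0+2+0+0=2 → 8/10 = 0.8000
  bike: TP=5, FN=0+2+0+0+0=2 → 5/7 = 0.7143
  drive: TP=5, FN=1+1+2+0+1=5 → 5/10 = 0.5000
Weighted-recall = Σ (supportᵢ/N)·recallᵢ with N=58: (8/58)·0.8750 + (15/58)·0.4667 + (8/58)·0.7500 + (10/58)·0.8000 + (7/58)·0.7143 + (10/58)·0.5000 = 0.655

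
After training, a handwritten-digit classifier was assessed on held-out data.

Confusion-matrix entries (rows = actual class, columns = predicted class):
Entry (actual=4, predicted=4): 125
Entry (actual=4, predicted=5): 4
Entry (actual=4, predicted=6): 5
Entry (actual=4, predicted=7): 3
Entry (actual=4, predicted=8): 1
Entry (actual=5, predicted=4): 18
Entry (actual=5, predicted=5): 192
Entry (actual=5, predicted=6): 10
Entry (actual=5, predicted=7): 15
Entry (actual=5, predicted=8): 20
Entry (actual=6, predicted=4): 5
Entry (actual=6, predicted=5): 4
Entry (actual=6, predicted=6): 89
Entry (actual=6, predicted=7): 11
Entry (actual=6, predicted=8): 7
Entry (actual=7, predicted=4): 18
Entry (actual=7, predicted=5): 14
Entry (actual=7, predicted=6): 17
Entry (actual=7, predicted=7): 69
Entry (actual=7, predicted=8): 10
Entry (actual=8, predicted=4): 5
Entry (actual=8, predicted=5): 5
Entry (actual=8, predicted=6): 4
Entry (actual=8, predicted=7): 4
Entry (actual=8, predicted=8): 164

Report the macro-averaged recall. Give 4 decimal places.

Per-class recall (TP/(TP+FN)):
  4: TP=125, FN=4+5+3+1=13 → 125/138 = 0.90580
  5: TP=192, FN=18+10+15+20=63 → 192/255 = 0.75294
  6: TP=89, FN=5+4+11+7=27 → 89/116 = 0.76724
  7: TP=69, FN=18+14+17+10=59 → 69/128 = 0.53906
  8: TP=164, FN=5+5+4+4=18 → 164/182 = 0.90110
Macro-recall = mean = (0.90580 + 0.75294 + 0.76724 + 0.53906 + 0.90110) / 5 = 0.7732

0.7732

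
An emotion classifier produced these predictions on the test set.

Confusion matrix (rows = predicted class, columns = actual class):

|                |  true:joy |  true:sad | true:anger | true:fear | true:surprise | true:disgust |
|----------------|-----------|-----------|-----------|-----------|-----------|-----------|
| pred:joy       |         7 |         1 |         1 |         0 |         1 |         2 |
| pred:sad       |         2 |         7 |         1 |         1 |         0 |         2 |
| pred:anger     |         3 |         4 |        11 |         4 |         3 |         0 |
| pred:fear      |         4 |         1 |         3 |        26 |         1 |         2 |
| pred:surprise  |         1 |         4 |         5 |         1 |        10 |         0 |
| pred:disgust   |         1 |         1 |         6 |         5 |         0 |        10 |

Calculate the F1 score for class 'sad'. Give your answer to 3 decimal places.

Take TP from the diagonal, FP from the rest of the 'sad' prediction marginal, FN from the rest of the 'sad' actual marginal.
F1 score = 2·TP/(2·TP+FP+FN).
sad: TP=7, FP=2+1+1+0+2=6, FN=1+4+1+4+1=11 → 14/31 = 0.4516

0.452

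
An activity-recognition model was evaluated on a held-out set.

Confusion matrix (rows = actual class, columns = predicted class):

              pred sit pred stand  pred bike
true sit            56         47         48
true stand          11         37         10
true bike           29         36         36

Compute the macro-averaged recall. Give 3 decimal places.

Per-class recall (TP/(TP+FN)):
  sit: TP=56, FN=47+48=95 → 56/151 = 0.3709
  stand: TP=37, FN=11+10=21 → 37/58 = 0.6379
  bike: TP=36, FN=29+36=65 → 36/101 = 0.3564
Macro-recall = mean = (0.3709 + 0.6379 + 0.3564) / 3 = 0.455

0.455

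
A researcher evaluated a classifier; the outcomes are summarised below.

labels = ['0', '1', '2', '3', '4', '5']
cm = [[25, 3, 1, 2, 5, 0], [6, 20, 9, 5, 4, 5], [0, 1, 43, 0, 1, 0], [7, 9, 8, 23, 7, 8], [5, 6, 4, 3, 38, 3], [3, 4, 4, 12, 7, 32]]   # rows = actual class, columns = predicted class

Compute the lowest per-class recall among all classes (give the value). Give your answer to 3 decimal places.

0.371

Per-class recall (TP/(TP+FN)):
  0: TP=25, FN=3+1+2+5+0=11 → 25/36 = 0.6944
  1: TP=20, FN=6+9+5+4+5=29 → 20/49 = 0.4082
  2: TP=43, FN=0+1+0+1+0=2 → 43/45 = 0.9556
  3: TP=23, FN=7+9+8+7+8=39 → 23/62 = 0.3710
  4: TP=38, FN=5+6+4+3+3=21 → 38/59 = 0.6441
  5: TP=32, FN=3+4+4+12+7=30 → 32/62 = 0.5161
Lowest is class '3' with recall = 0.371.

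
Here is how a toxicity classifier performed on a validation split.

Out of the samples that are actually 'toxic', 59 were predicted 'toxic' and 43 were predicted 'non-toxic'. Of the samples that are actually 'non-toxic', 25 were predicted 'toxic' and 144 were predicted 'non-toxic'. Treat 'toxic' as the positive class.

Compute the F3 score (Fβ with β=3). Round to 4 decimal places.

0.5888

Fβ = (1+β²)·TP / ((1+β²)·TP + β²·FN + FP), with β²=9
= 10·59 / (10·59 + 9·43 + 25) = 0.5888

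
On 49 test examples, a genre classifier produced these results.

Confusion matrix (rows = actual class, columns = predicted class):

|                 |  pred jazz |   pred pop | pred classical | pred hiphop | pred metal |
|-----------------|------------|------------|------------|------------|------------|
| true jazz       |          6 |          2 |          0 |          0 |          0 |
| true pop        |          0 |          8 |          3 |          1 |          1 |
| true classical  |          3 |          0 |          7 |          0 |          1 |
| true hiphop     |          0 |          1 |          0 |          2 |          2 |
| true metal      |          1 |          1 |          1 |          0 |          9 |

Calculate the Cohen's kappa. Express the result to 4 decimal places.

0.5553

Observed agreement pₒ = trace/N = 32/49 = 0.65306
Expected agreement pₑ = Σ (rowᵢ·colᵢ)/N² = (8·10 + 13·12 + 11·11 + 5·3 + 12·13)/49² = 0.21991
κ = (pₒ − pₑ)/(1 − pₑ) = (0.65306 − 0.21991)/(1 − 0.21991) = 0.5553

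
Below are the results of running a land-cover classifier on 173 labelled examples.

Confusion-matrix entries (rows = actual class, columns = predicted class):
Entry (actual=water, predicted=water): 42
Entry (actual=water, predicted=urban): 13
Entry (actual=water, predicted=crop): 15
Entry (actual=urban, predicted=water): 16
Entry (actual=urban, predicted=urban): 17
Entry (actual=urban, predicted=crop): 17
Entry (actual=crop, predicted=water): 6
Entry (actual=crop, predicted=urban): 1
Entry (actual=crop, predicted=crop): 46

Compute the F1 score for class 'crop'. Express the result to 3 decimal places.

One-vs-rest for 'crop': TP = diagonal; FP = other classes predicted 'crop'; FN = 'crop' predicted as other.
F1 score = 2·TP/(2·TP+FP+FN).
crop: TP=46, FP=15+17=32, FN=6+1=7 → 92/131 = 0.7023

0.702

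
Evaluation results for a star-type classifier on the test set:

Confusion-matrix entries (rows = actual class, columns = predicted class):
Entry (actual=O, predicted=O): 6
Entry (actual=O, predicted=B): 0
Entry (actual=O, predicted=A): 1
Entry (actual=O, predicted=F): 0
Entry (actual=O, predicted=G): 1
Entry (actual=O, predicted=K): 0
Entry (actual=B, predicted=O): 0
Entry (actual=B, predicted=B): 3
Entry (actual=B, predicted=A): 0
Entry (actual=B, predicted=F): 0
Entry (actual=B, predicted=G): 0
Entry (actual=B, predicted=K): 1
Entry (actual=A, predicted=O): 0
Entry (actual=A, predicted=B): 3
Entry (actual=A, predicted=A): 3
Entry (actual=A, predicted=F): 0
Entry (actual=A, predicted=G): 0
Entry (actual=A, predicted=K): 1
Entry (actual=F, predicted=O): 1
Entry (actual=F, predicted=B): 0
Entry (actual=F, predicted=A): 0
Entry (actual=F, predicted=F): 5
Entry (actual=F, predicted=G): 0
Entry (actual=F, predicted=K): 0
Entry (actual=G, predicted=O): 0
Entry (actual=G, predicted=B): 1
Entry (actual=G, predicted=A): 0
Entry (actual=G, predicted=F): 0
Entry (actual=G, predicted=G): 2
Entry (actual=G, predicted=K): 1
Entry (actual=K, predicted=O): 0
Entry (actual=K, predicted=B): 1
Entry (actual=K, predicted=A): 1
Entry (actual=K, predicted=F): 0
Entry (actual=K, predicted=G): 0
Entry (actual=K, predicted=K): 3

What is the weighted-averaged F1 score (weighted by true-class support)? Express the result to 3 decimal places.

0.658

Per-class F1 score (2·TP/(2·TP+FP+FN)):
  O: TP=6, FP=0+0+1+0+0=1, FN=0+1+0+1+0=2 → 12/15 = 0.8000
  B: TP=3, FP=0+3+0+1+1=5, FN=0+0+0+0+1=1 → 6/12 = 0.5000
  A: TP=3, FP=1+0+0+0+1=2, FN=0+3+0+0+1=4 → 6/12 = 0.5000
  F: TP=5, FP=0+0+0+0+0=0, FN=1+0+0+0+0=1 → 10/11 = 0.9091
  G: TP=2, FP=1+0+0+0+0=1, FN=0+1+0+0+1=2 → 4/7 = 0.5714
  K: TP=3, FP=0+1+1+0+1=3, FN=0+1+1+0+0=2 → 6/11 = 0.5455
Weighted-F1 score = Σ (supportᵢ/N)·F1 scoreᵢ with N=34: (8/34)·0.8000 + (4/34)·0.5000 + (7/34)·0.5000 + (6/34)·0.9091 + (4/34)·0.5714 + (5/34)·0.5455 = 0.658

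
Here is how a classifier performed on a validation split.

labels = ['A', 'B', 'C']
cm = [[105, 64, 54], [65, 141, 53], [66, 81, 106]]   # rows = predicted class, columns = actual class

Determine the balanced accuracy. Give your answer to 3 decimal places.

0.479

Balanced accuracy = mean of per-class recall.
  A: recall = 105/236 = 0.4449
  B: recall = 141/286 = 0.4930
  C: recall = 106/213 = 0.4977
Mean = (0.4449 + 0.4930 + 0.4977) / 3 = 0.479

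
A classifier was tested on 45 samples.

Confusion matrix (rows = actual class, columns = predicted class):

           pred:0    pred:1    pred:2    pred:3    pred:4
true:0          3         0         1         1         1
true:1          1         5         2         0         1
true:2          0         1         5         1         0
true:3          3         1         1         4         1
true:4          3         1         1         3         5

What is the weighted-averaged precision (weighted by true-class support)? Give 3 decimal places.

0.522

Per-class precision (TP/(TP+FP)):
  0: TP=3, FP=1+0+3+3=7 → 3/10 = 0.3000
  1: TP=5, FP=0+1+1+1=3 → 5/8 = 0.6250
  2: TP=5, FP=1+2+1+1=5 → 5/10 = 0.5000
  3: TP=4, FP=1+0+1+3=5 → 4/9 = 0.4444
  4: TP=5, FP=1+1+0+1=3 → 5/8 = 0.6250
Weighted-precision = Σ (supportᵢ/N)·precisionᵢ with N=45: (6/45)·0.3000 + (9/45)·0.6250 + (7/45)·0.5000 + (10/45)·0.4444 + (13/45)·0.6250 = 0.522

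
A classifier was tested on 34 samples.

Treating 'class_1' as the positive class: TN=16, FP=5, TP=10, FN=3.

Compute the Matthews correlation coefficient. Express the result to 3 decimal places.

0.520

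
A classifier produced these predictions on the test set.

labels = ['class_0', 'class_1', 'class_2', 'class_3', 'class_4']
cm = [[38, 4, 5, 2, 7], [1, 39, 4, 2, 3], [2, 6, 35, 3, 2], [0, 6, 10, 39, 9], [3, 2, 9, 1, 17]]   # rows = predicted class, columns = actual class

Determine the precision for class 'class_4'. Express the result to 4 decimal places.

0.5313

precision = TP/(TP+FP).
class_4: TP=17, FP=3+2+9+1=15 → 17/32 = 0.53125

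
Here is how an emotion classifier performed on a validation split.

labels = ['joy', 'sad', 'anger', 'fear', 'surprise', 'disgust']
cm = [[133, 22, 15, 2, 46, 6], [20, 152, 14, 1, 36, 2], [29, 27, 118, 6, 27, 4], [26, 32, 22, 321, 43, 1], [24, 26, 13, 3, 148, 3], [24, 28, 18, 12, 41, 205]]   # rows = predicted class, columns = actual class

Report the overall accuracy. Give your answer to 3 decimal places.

Accuracy = trace / total = (133+152+118+321+148+205=1077) / 1650 = 1077/1650 = 0.653

0.653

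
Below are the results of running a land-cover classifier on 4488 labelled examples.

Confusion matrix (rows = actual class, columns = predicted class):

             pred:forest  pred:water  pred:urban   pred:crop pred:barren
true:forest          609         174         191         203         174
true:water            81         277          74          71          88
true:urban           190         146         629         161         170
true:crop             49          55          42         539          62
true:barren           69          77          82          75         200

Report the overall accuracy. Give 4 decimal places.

0.5022

Accuracy = trace / total = (609+277+629+539+200=2254) / 4488 = 2254/4488 = 0.5022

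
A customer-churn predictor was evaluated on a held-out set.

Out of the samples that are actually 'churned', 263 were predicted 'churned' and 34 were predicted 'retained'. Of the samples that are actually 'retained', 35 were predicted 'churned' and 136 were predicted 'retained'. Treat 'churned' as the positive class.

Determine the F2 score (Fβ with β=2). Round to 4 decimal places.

0.8849

Fβ = (1+β²)·TP / ((1+β²)·TP + β²·FN + FP), with β²=4
= 5·263 / (5·263 + 4·34 + 35) = 0.8849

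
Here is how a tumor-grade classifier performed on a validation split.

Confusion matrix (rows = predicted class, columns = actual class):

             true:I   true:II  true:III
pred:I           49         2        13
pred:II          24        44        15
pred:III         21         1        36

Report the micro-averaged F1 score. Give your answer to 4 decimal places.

0.6293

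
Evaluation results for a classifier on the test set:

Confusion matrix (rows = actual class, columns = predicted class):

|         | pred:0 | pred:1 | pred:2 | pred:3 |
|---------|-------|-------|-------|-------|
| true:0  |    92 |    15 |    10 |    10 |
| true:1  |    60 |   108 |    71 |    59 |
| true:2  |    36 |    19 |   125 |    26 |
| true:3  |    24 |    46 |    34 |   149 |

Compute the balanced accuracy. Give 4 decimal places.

0.5706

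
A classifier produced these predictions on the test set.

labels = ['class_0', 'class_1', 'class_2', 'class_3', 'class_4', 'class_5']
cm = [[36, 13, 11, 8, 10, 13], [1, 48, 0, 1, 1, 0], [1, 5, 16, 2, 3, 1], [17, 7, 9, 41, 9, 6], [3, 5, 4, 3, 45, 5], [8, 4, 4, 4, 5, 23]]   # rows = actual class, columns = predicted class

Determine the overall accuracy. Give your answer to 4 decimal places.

0.5618

Accuracy = trace / total = (36+48+16+41+45+23=209) / 372 = 209/372 = 0.5618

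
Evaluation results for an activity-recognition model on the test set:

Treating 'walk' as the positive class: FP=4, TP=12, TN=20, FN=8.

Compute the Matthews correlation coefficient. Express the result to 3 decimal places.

0.449

MCC = (TP·TN − FP·FN) / √((TP+FP)(TP+FN)(TN+FP)(TN+FN))
Numerator = 12·20 − 4·8 = 208
Denominator = √(16·20·24·28) = √215040 = 463.7241
MCC = 208 / 463.7241 = 0.449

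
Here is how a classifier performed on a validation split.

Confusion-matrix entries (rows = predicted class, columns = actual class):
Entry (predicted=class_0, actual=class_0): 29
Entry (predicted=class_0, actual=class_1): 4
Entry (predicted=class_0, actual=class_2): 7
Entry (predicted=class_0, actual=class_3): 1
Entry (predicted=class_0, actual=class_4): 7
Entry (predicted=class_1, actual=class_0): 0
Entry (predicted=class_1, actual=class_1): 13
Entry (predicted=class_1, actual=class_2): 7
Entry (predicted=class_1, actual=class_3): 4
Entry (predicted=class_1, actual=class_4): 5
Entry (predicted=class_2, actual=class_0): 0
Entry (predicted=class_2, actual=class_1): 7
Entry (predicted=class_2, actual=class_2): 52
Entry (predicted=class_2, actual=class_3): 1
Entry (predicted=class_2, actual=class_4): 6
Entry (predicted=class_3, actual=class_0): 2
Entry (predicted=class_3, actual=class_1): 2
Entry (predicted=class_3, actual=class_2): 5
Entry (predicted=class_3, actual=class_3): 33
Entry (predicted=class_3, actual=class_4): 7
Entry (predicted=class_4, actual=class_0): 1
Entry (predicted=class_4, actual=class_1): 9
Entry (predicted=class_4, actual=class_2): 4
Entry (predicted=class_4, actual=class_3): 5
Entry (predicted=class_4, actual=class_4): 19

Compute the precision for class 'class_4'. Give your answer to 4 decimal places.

0.5000

Treat 'class_4' as positive and all other classes as negative.
precision = TP/(TP+FP).
class_4: TP=19, FP=1+9+4+5=19 → 19/38 = 0.50000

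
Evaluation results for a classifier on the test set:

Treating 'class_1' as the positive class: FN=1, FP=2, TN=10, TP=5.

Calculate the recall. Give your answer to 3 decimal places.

0.833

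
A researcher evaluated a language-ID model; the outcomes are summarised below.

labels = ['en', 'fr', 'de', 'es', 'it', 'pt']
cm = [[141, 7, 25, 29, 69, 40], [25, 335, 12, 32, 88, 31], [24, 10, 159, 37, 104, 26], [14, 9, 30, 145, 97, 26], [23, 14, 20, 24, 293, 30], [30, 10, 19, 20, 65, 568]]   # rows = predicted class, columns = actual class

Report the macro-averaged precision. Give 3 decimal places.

0.585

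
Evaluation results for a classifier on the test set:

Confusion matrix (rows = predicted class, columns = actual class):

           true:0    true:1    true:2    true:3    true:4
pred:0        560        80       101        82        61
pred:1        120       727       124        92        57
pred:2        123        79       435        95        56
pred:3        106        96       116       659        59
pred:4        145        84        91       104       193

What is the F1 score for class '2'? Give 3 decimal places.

0.526

F1 score = 2·TP/(2·TP+FP+FN).
2: TP=435, FP=123+79+95+56=353, FN=101+124+116+91=432 → 870/1655 = 0.5257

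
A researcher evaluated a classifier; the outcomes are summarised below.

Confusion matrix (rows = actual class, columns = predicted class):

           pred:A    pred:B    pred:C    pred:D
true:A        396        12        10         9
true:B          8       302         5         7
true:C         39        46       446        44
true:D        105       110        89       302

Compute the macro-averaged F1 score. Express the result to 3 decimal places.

0.748

Per-class F1 score (2·TP/(2·TP+FP+FN)):
  A: TP=396, FP=8+39+105=152, FN=12+10+9=31 → 792/975 = 0.8123
  B: TP=302, FP=12+46+110=168, FN=8+5+7=20 → 604/792 = 0.7626
  C: TP=446, FP=10+5+89=104, FN=39+46+44=129 → 892/1125 = 0.7929
  D: TP=302, FP=9+7+44=60, FN=105+110+89=304 → 604/968 = 0.6240
Macro-F1 score = mean = (0.8123 + 0.7626 + 0.7929 + 0.6240) / 4 = 0.748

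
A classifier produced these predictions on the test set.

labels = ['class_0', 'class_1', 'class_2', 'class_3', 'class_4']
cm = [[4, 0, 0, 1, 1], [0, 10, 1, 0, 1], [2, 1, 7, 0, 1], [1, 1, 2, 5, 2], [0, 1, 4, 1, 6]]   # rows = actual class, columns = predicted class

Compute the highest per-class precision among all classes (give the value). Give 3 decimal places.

Per-class precision (TP/(TP+FP)):
  class_0: TP=4, FP=0+2+1+0=3 → 4/7 = 0.5714
  class_1: TP=10, FP=0+1+1+1=3 → 10/13 = 0.7692
  class_2: TP=7, FP=0+1+2+4=7 → 7/14 = 0.5000
  class_3: TP=5, FP=1+0+0+1=2 → 5/7 = 0.7143
  class_4: TP=6, FP=1+1+1+2=5 → 6/11 = 0.5455
Highest is class 'class_1' with precision = 0.769.

0.769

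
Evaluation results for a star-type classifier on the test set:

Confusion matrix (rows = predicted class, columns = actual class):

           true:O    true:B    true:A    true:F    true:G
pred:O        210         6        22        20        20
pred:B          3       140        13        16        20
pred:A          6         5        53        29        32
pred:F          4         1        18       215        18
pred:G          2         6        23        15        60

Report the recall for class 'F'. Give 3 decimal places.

0.729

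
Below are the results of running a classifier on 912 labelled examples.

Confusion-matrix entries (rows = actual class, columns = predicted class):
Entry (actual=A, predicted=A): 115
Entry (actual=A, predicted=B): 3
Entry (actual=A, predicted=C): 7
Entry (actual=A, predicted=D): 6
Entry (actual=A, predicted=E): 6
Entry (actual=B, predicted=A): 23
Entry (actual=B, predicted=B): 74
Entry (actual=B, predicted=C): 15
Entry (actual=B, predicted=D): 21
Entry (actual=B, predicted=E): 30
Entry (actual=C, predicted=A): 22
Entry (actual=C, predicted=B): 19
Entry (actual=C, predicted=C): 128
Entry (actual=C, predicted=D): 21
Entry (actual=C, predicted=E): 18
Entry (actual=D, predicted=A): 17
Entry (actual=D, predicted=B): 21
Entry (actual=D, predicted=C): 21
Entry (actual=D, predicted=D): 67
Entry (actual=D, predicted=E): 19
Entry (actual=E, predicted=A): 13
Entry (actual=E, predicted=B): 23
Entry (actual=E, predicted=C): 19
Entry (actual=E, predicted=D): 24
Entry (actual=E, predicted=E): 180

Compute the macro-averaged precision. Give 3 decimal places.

0.600

Per-class precision (TP/(TP+FP)):
  A: TP=115, FP=23+22+17+13=75 → 115/190 = 0.6053
  B: TP=74, FP=3+19+21+23=66 → 74/140 = 0.5286
  C: TP=128, FP=7+15+21+19=62 → 128/190 = 0.6737
  D: TP=67, FP=6+21+21+24=72 → 67/139 = 0.4820
  E: TP=180, FP=6+30+18+19=73 → 180/253 = 0.7115
Macro-precision = mean = (0.6053 + 0.5286 + 0.6737 + 0.4820 + 0.7115) / 5 = 0.600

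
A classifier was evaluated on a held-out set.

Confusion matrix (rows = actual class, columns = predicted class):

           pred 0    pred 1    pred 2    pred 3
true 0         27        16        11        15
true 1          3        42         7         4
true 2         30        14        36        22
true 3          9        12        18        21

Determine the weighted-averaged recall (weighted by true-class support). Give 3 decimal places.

0.439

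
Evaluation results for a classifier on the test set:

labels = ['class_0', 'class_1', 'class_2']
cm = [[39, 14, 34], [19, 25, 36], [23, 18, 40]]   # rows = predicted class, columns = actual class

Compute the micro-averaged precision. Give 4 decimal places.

Micro-averaging pools counts across classes: ΣTP=104, ΣFP=144, ΣFN=144.
Micro-precision = TP/(TP+FP) on pooled counts = 0.4194 (equals overall accuracy in single-label multiclass).

0.4194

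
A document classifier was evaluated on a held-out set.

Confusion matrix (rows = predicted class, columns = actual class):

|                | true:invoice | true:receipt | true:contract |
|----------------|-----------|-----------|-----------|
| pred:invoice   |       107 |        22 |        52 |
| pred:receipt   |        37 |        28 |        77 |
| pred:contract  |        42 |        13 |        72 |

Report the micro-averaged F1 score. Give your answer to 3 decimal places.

Micro-averaging pools counts across classes: ΣTP=207, ΣFP=243, ΣFN=243.
Micro-F1 score = 2·TP/(2·TP+FP+FN) on pooled counts = 0.460 (equals overall accuracy in single-label multiclass).

0.460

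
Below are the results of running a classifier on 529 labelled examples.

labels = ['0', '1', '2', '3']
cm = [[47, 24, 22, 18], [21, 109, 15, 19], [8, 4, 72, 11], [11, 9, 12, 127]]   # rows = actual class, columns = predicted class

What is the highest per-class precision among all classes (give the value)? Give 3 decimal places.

0.747

Per-class precision (TP/(TP+FP)):
  0: TP=47, FP=21+8+11=40 → 47/87 = 0.5402
  1: TP=109, FP=24+4+9=37 → 109/146 = 0.7466
  2: TP=72, FP=22+15+12=49 → 72/121 = 0.5950
  3: TP=127, FP=18+19+11=48 → 127/175 = 0.7257
Highest is class '1' with precision = 0.747.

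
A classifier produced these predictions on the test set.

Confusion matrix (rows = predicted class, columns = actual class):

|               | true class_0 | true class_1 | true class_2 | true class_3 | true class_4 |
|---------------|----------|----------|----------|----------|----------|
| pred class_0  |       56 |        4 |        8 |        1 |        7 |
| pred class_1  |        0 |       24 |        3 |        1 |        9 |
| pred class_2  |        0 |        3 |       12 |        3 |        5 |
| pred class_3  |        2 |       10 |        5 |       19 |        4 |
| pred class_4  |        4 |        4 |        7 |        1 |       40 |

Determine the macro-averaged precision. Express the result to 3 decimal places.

0.619

Per-class precision (TP/(TP+FP)):
  class_0: TP=56, FP=4+8+1+7=20 → 56/76 = 0.7368
  class_1: TP=24, FP=0+3+1+9=13 → 24/37 = 0.6486
  class_2: TP=12, FP=0+3+3+5=11 → 12/23 = 0.5217
  class_3: TP=19, FP=2+10+5+4=21 → 19/40 = 0.4750
  class_4: TP=40, FP=4+4+7+1=16 → 40/56 = 0.7143
Macro-precision = mean = (0.7368 + 0.6486 + 0.5217 + 0.4750 + 0.7143) / 5 = 0.619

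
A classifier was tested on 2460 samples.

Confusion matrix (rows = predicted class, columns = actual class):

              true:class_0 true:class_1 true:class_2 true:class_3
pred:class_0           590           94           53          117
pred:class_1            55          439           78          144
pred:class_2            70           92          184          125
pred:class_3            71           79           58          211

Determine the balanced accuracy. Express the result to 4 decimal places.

0.5552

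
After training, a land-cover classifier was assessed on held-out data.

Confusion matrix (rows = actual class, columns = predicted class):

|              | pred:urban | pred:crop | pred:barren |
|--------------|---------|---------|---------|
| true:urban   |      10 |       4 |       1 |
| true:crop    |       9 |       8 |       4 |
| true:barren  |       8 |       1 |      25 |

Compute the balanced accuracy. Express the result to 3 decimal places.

Balanced accuracy = mean of per-class recall.
  urban: recall = 10/15 = 0.6667
  crop: recall = 8/21 = 0.3810
  barren: recall = 25/34 = 0.7353
Mean = (0.6667 + 0.3810 + 0.7353) / 3 = 0.594

0.594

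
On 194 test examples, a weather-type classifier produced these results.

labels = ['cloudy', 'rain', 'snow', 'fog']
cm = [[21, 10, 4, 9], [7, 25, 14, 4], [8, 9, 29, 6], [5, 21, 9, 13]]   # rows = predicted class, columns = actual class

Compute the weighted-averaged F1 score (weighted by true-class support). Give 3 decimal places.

Per-class F1 score (2·TP/(2·TP+FP+FN)):
  cloudy: TP=21, FP=10+4+9=23, FN=7+8+5=20 → 42/85 = 0.4941
  rain: TP=25, FP=7+14+4=25, FN=10+9+21=40 → 50/115 = 0.4348
  snow: TP=29, FP=8+9+6=23, FN=4+14+9=27 → 58/108 = 0.5370
  fog: TP=13, FP=5+21+9=35, FN=9+4+6=19 → 26/80 = 0.3250
Weighted-F1 score = Σ (supportᵢ/N)·F1 scoreᵢ with N=194: (41/194)·0.4941 + (65/194)·0.4348 + (56/194)·0.5370 + (32/194)·0.3250 = 0.459

0.459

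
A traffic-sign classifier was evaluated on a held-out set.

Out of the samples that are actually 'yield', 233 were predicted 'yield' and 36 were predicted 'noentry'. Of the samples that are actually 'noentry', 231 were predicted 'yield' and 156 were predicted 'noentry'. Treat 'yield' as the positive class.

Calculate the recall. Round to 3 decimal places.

0.866

Recall = TP/(TP+FN) = 233/(233+36) = 233/269 = 0.866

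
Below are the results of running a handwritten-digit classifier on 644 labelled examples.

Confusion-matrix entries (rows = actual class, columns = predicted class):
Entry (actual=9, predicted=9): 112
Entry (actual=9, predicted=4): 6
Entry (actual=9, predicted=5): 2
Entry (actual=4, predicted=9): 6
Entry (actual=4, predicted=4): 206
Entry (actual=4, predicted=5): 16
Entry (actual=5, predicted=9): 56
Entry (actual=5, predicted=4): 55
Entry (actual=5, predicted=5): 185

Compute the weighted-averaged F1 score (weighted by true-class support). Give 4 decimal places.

0.7774

Per-class F1 score (2·TP/(2·TP+FP+FN)):
  9: TP=112, FP=6+56=62, FN=6+2=8 → 224/294 = 0.76190
  4: TP=206, FP=6+55=61, FN=6+16=22 → 412/495 = 0.83232
  5: TP=185, FP=2+16=18, FN=56+55=111 → 370/499 = 0.74148
Weighted-F1 score = Σ (supportᵢ/N)·F1 scoreᵢ with N=644: (120/644)·0.76190 + (228/644)·0.83232 + (296/644)·0.74148 = 0.7774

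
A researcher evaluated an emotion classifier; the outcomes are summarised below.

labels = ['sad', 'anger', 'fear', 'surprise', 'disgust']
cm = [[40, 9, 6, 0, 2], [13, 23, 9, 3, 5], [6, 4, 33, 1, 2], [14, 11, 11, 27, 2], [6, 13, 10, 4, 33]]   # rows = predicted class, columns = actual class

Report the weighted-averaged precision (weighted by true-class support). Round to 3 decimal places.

Per-class precision (TP/(TP+FP)):
  sad: TP=40, FP=9+6+0+2=17 → 40/57 = 0.7018
  anger: TP=23, FP=13+9+3+5=30 → 23/53 = 0.4340
  fear: TP=33, FP=6+4+1+2=13 → 33/46 = 0.7174
  surprise: TP=27, FP=14+11+11+2=38 → 27/65 = 0.4154
  disgust: TP=33, FP=6+13+10+4=33 → 33/66 = 0.5000
Weighted-precision = Σ (supportᵢ/N)·precisionᵢ with N=287: (79/287)·0.7018 + (60/287)·0.4340 + (69/287)·0.7174 + (35/287)·0.4154 + (44/287)·0.5000 = 0.584

0.584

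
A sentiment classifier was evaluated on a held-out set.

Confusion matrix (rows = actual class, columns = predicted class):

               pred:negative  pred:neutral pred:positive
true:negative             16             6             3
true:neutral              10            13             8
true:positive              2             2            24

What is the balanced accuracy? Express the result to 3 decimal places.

0.639

Balanced accuracy = mean of per-class recall.
  negative: recall = 16/25 = 0.6400
  neutral: recall = 13/31 = 0.4194
  positive: recall = 24/28 = 0.8571
Mean = (0.6400 + 0.4194 + 0.8571) / 3 = 0.639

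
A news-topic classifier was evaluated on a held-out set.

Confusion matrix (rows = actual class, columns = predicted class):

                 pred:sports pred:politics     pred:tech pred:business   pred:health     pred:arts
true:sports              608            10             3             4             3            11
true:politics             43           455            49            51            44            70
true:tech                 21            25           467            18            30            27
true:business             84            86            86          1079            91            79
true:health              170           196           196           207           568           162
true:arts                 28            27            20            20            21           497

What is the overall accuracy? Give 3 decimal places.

Accuracy = trace / total = (608+455+467+1079+568+497=3674) / 5556 = 3674/5556 = 0.661

0.661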